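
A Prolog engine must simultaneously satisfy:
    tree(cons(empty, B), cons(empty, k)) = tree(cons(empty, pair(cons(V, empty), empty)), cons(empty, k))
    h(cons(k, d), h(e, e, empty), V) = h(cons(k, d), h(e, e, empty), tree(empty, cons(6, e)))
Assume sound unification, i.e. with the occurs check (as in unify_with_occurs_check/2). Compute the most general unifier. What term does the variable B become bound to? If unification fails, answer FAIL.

Decompose tree/2: cons(empty, B) = cons(empty, pair(cons(V, empty), empty)),  cons(empty, k) = cons(empty, k).
Decompose cons/2: empty = empty,  B = pair(cons(V, empty), empty).
Delete trivial equation empty = empty.
Bind B := pair(cons(V, empty), empty); no other remaining equation mentions B.
Delete trivial equation cons(empty, k) = cons(empty, k).
Decompose h/3: cons(k, d) = cons(k, d),  h(e, e, empty) = h(e, e, empty),  V = tree(empty, cons(6, e)).
Delete trivial equation cons(k, d) = cons(k, d).
Delete trivial equation h(e, e, empty) = h(e, e, empty).
Bind V := tree(empty, cons(6, e)). Substituting into the earlier binding gives B := pair(cons(tree(empty, cons(6, e)), empty), empty).
MGU = { B ↦ pair(cons(tree(empty, cons(6, e)), empty), empty), V ↦ tree(empty, cons(6, e)) }, so B ↦ pair(cons(tree(empty, cons(6, e)), empty), empty).

pair(cons(tree(empty, cons(6, e)), empty), empty)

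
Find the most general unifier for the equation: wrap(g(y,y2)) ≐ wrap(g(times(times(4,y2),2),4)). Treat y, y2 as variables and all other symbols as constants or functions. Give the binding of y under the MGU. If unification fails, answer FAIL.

times(times(4,4),2)

Decompose wrap/1: g(y,y2) ≐ g(times(times(4,y2),2),4).
Decompose g/2: y ≐ times(times(4,y2),2),  y2 ≐ 4.
Bind y := times(times(4,y2),2); no other remaining equation mentions y.
Bind y2 := 4. Substituting into the earlier binding gives y := times(times(4,4),2).
MGU = { y := times(times(4,4),2), y2 := 4 }, so y := times(times(4,4),2).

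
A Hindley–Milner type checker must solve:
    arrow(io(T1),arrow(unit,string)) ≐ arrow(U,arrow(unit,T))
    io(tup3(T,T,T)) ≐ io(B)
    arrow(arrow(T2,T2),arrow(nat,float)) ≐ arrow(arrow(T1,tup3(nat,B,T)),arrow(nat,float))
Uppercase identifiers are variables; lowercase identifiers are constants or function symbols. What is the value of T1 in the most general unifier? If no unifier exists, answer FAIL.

Decompose arrow/2: io(T1) ≐ U,  arrow(unit,string) ≐ arrow(unit,T).
Bind U := io(T1); no other remaining equation mentions U.
Decompose arrow/2: unit ≐ unit,  string ≐ T.
Delete trivial equation unit ≐ unit.
Bind T := string; substituting into the remaining equations gives: io(tup3(string,string,string)) ≐ io(B),  arrow(arrow(T2,T2),arrow(nat,float)) ≐ arrow(arrow(T1,tup3(nat,B,string)),arrow(nat,float)).
Decompose io/1: tup3(string,string,string) ≐ B.
Bind B := tup3(string,string,string); substituting into the remaining equation gives: arrow(arrow(T2,T2),arrow(nat,float)) ≐ arrow(arrow(T1,tup3(nat,tup3(string,string,string),string)),arrow(nat,float)).
Decompose arrow/2: arrow(T2,T2) ≐ arrow(T1,tup3(nat,tup3(string,string,string),string)),  arrow(nat,float) ≐ arrow(nat,float).
Decompose arrow/2: T2 ≐ T1,  T2 ≐ tup3(nat,tup3(string,string,string),string).
Bind T2 := T1; substituting into the one remaining equation that mentions T2 gives: T1 ≐ tup3(nat,tup3(string,string,string),string).
Bind T1 := tup3(nat,tup3(string,string,string),string); no other remaining equation mentions T1. Substituting into the earlier bindings gives U := io(tup3(nat,tup3(string,string,string),string)), T2 := tup3(nat,tup3(string,string,string),string).
Delete trivial equation arrow(nat,float) ≐ arrow(nat,float).
MGU = { U := io(tup3(nat,tup3(string,string,string),string)), T := string, B := tup3(string,string,string), T2 := tup3(nat,tup3(string,string,string),string), T1 := tup3(nat,tup3(string,string,string),string) }, so T1 := tup3(nat,tup3(string,string,string),string).

tup3(nat,tup3(string,string,string),string)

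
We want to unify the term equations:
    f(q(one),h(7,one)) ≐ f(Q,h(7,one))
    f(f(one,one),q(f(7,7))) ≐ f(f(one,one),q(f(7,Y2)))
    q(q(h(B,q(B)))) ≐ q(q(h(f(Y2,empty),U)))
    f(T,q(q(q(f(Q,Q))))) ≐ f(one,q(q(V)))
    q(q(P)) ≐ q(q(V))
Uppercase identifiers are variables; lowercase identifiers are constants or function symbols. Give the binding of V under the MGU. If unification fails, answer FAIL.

Decompose f/2: q(one) ≐ Q,  h(7,one) ≐ h(7,one).
Bind Q := q(one); substituting into the one remaining equation that mentions Q gives: f(T,q(q(q(f(q(one),q(one)))))) ≐ f(one,q(q(V))).
Delete trivial equation h(7,one) ≐ h(7,one).
Decompose f/2: f(one,one) ≐ f(one,one),  q(f(7,7)) ≐ q(f(7,Y2)).
Delete trivial equation f(one,one) ≐ f(one,one).
Decompose q/1: f(7,7) ≐ f(7,Y2).
Decompose f/2: 7 ≐ 7,  7 ≐ Y2.
Delete trivial equation 7 ≐ 7.
Bind Y2 := 7; substituting into the one remaining equation that mentions Y2 gives: q(q(h(B,q(B)))) ≐ q(q(h(f(7,empty),U))).
Decompose q/1: q(h(B,q(B))) ≐ q(h(f(7,empty),U)).
Decompose q/1: h(B,q(B)) ≐ h(f(7,empty),U).
Decompose h/2: B ≐ f(7,empty),  q(B) ≐ U.
Bind B := f(7,empty); substituting into the one remaining equation that mentions B gives: q(f(7,empty)) ≐ U.
Bind U := q(f(7,empty)); no other remaining equation mentions U.
Decompose f/2: T ≐ one,  q(q(q(f(q(one),q(one))))) ≐ q(q(V)).
Bind T := one; no other remaining equation mentions T.
Decompose q/1: q(q(f(q(one),q(one)))) ≐ q(V).
Decompose q/1: q(f(q(one),q(one))) ≐ V.
Bind V := q(f(q(one),q(one))); substituting into the remaining equation gives: q(q(P)) ≐ q(q(q(f(q(one),q(one))))).
Decompose q/1: q(P) ≐ q(q(f(q(one),q(one)))).
Decompose q/1: P ≐ q(f(q(one),q(one))).
Bind P := q(f(q(one),q(one))).
MGU = { Q ↦ q(one), Y2 ↦ 7, B ↦ f(7,empty), U ↦ q(f(7,empty)), T ↦ one, V ↦ q(f(q(one),q(one))), P ↦ q(f(q(one),q(one))) }, so V ↦ q(f(q(one),q(one))).

q(f(q(one),q(one)))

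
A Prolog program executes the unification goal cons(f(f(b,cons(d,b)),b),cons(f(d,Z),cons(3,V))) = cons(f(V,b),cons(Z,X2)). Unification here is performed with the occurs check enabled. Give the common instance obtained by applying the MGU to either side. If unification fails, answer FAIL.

FAIL

Decompose cons/2: f(f(b,cons(d,b)),b) = f(V,b),  cons(f(d,Z),cons(3,V)) = cons(Z,X2).
Decompose f/2: f(b,cons(d,b)) = V,  b = b.
Bind V := f(b,cons(d,b)); substituting into the one remaining equation that mentions V gives: cons(f(d,Z),cons(3,f(b,cons(d,b)))) = cons(Z,X2).
Delete trivial equation b = b.
Decompose cons/2: f(d,Z) = Z,  cons(3,f(b,cons(d,b))) = X2.
Occurs check fails: Z occurs in f(d,Z); the equation Z = f(d,Z) has no finite solution.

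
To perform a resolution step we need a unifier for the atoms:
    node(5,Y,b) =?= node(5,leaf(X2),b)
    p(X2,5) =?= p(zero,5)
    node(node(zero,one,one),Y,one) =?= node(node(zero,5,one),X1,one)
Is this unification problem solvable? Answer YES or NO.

Decompose node/3: 5 =?= 5,  Y =?= leaf(X2),  b =?= b.
Delete trivial equation 5 =?= 5.
Bind Y := leaf(X2); substituting into the one remaining equation that mentions Y gives: node(node(zero,one,one),leaf(X2),one) =?= node(node(zero,5,one),X1,one).
Delete trivial equation b =?= b.
Decompose p/2: X2 =?= zero,  5 =?= 5.
Bind X2 := zero; substituting into the one remaining equation that mentions X2 gives: node(node(zero,one,one),leaf(zero),one) =?= node(node(zero,5,one),X1,one). Substituting into the earlier binding gives Y := leaf(zero).
Delete trivial equation 5 =?= 5.
Decompose node/3: node(zero,one,one) =?= node(zero,5,one),  leaf(zero) =?= X1,  one =?= one.
Decompose node/3: zero =?= zero,  one =?= 5,  one =?= one.
Delete trivial equation zero =?= zero.
Clash: constants one and 5 differ; no unifier exists.

NO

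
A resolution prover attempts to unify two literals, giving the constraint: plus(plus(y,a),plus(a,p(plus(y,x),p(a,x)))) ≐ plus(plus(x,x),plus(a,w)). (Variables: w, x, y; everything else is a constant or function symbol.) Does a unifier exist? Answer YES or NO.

YES

Decompose plus/2: plus(y,a) ≐ plus(x,x),  plus(a,p(plus(y,x),p(a,x))) ≐ plus(a,w).
Decompose plus/2: y ≐ x,  a ≐ x.
Bind y := x; substituting into the one remaining equation that mentions y gives: plus(a,p(plus(x,x),p(a,x))) ≐ plus(a,w).
Bind x := a; substituting into the remaining equation gives: plus(a,p(plus(a,a),p(a,a))) ≐ plus(a,w). Substituting into the earlier binding gives y := a.
Decompose plus/2: a ≐ a,  p(plus(a,a),p(a,a)) ≐ w.
Delete trivial equation a ≐ a.
Bind w := p(plus(a,a),p(a,a)).
No equations remain and no clash or occurs-check failure arose, so a unifier exists.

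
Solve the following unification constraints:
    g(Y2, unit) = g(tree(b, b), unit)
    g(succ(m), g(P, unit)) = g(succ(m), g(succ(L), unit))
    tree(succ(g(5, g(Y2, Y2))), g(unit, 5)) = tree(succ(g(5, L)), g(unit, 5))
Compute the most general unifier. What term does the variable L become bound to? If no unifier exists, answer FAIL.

g(tree(b, b), tree(b, b))

Decompose g/2: Y2 = tree(b, b),  unit = unit.
Bind Y2 := tree(b, b); substituting into the one remaining equation that mentions Y2 gives: tree(succ(g(5, g(tree(b, b), tree(b, b)))), g(unit, 5)) = tree(succ(g(5, L)), g(unit, 5)).
Delete trivial equation unit = unit.
Decompose g/2: succ(m) = succ(m),  g(P, unit) = g(succ(L), unit).
Delete trivial equation succ(m) = succ(m).
Decompose g/2: P = succ(L),  unit = unit.
Bind P := succ(L); no other remaining equation mentions P.
Delete trivial equation unit = unit.
Decompose tree/2: succ(g(5, g(tree(b, b), tree(b, b)))) = succ(g(5, L)),  g(unit, 5) = g(unit, 5).
Decompose succ/1: g(5, g(tree(b, b), tree(b, b))) = g(5, L).
Decompose g/2: 5 = 5,  g(tree(b, b), tree(b, b)) = L.
Delete trivial equation 5 = 5.
Bind L := g(tree(b, b), tree(b, b)); no other remaining equation mentions L. Substituting into the earlier binding gives P := succ(g(tree(b, b), tree(b, b))).
Delete trivial equation g(unit, 5) = g(unit, 5).
MGU = { Y2 -> tree(b, b), P -> succ(g(tree(b, b), tree(b, b))), L -> g(tree(b, b), tree(b, b)) }, so L -> g(tree(b, b), tree(b, b)).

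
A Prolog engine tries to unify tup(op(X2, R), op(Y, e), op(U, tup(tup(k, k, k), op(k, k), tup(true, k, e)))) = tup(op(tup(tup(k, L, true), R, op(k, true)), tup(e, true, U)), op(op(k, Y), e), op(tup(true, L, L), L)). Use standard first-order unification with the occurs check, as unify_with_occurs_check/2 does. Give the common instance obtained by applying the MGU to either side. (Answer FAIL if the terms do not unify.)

Decompose tup/3: op(X2, R) = op(tup(tup(k, L, true), R, op(k, true)), tup(e, true, U)),  op(Y, e) = op(op(k, Y), e),  op(U, tup(tup(k, k, k), op(k, k), tup(true, k, e))) = op(tup(true, L, L), L).
Decompose op/2: X2 = tup(tup(k, L, true), R, op(k, true)),  R = tup(e, true, U).
Bind X2 := tup(tup(k, L, true), R, op(k, true)); no other remaining equation mentions X2.
Bind R := tup(e, true, U); no other remaining equation mentions R. Substituting into the earlier binding gives X2 := tup(tup(k, L, true), tup(e, true, U), op(k, true)).
Decompose op/2: Y = op(k, Y),  e = e.
Occurs check fails: Y occurs in op(k, Y); the equation Y = op(k, Y) has no finite solution.

FAIL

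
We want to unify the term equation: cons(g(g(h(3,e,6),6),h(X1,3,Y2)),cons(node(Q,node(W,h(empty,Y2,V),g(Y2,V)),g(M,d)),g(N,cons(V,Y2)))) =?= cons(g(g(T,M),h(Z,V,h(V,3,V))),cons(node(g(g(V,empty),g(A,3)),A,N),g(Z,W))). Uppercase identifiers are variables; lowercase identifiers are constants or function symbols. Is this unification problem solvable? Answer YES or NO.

YES

Decompose cons/2: g(g(h(3,e,6),6),h(X1,3,Y2)) =?= g(g(T,M),h(Z,V,h(V,3,V))),  cons(node(Q,node(W,h(empty,Y2,V),g(Y2,V)),g(M,d)),g(N,cons(V,Y2))) =?= cons(node(g(g(V,empty),g(A,3)),A,N),g(Z,W)).
Decompose g/2: g(h(3,e,6),6) =?= g(T,M),  h(X1,3,Y2) =?= h(Z,V,h(V,3,V)).
Decompose g/2: h(3,e,6) =?= T,  6 =?= M.
Bind T := h(3,e,6); no other remaining equation mentions T.
Bind M := 6; substituting into the one remaining equation that mentions M gives: cons(node(Q,node(W,h(empty,Y2,V),g(Y2,V)),g(6,d)),g(N,cons(V,Y2))) =?= cons(node(g(g(V,empty),g(A,3)),A,N),g(Z,W)).
Decompose h/3: X1 =?= Z,  3 =?= V,  Y2 =?= h(V,3,V).
Bind X1 := Z; no other remaining equation mentions X1.
Bind V := 3; substituting into the remaining equations gives: Y2 =?= h(3,3,3),  cons(node(Q,node(W,h(empty,Y2,3),g(Y2,3)),g(6,d)),g(N,cons(3,Y2))) =?= cons(node(g(g(3,empty),g(A,3)),A,N),g(Z,W)).
Bind Y2 := h(3,3,3); substituting into the remaining equation gives: cons(node(Q,node(W,h(empty,h(3,3,3),3),g(h(3,3,3),3)),g(6,d)),g(N,cons(3,h(3,3,3)))) =?= cons(node(g(g(3,empty),g(A,3)),A,N),g(Z,W)).
Decompose cons/2: node(Q,node(W,h(empty,h(3,3,3),3),g(h(3,3,3),3)),g(6,d)) =?= node(g(g(3,empty),g(A,3)),A,N),  g(N,cons(3,h(3,3,3))) =?= g(Z,W).
Decompose node/3: Q =?= g(g(3,empty),g(A,3)),  node(W,h(empty,h(3,3,3),3),g(h(3,3,3),3)) =?= A,  g(6,d) =?= N.
Bind Q := g(g(3,empty),g(A,3)); no other remaining equation mentions Q.
Bind A := node(W,h(empty,h(3,3,3),3),g(h(3,3,3),3)); no other remaining equation mentions A. Substituting into the earlier binding gives Q := g(g(3,empty),g(node(W,h(empty,h(3,3,3),3),g(h(3,3,3),3)),3)).
Bind N := g(6,d); substituting into the remaining equation gives: g(g(6,d),cons(3,h(3,3,3))) =?= g(Z,W).
Decompose g/2: g(6,d) =?= Z,  cons(3,h(3,3,3)) =?= W.
Bind Z := g(6,d); no other remaining equation mentions Z. Substituting into the earlier binding gives X1 := g(6,d).
Bind W := cons(3,h(3,3,3)). Substituting into the earlier bindings gives Q := g(g(3,empty),g(node(cons(3,h(3,3,3)),h(empty,h(3,3,3),3),g(h(3,3,3),3)),3)), A := node(cons(3,h(3,3,3)),h(empty,h(3,3,3),3),g(h(3,3,3),3)).
No equations remain and no clash or occurs-check failure arose, so a unifier exists.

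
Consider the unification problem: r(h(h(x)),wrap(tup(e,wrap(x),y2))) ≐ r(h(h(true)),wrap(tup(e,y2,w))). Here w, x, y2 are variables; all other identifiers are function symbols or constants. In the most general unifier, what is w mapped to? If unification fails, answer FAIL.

Decompose r/2: h(h(x)) ≐ h(h(true)),  wrap(tup(e,wrap(x),y2)) ≐ wrap(tup(e,y2,w)).
Decompose h/1: h(x) ≐ h(true).
Decompose h/1: x ≐ true.
Bind x := true; substituting into the remaining equation gives: wrap(tup(e,wrap(true),y2)) ≐ wrap(tup(e,y2,w)).
Decompose wrap/1: tup(e,wrap(true),y2) ≐ tup(e,y2,w).
Decompose tup/3: e ≐ e,  wrap(true) ≐ y2,  y2 ≐ w.
Delete trivial equation e ≐ e.
Bind y2 := wrap(true); substituting into the remaining equation gives: wrap(true) ≐ w.
Bind w := wrap(true).
MGU = { x := true, y2 := wrap(true), w := wrap(true) }, so w := wrap(true).

wrap(true)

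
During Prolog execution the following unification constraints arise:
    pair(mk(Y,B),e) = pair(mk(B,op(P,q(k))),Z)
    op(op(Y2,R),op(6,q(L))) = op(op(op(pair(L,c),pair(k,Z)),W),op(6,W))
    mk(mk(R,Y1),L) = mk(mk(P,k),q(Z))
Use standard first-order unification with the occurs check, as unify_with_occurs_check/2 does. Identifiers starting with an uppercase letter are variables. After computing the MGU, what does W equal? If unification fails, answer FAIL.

Decompose pair/2: mk(Y,B) = mk(B,op(P,q(k))),  e = Z.
Decompose mk/2: Y = B,  B = op(P,q(k)).
Bind Y := B; no other remaining equation mentions Y.
Bind B := op(P,q(k)); no other remaining equation mentions B. Substituting into the earlier binding gives Y := op(P,q(k)).
Bind Z := e; substituting into the remaining equations gives: op(op(Y2,R),op(6,q(L))) = op(op(op(pair(L,c),pair(k,e)),W),op(6,W)),  mk(mk(R,Y1),L) = mk(mk(P,k),q(e)).
Decompose op/2: op(Y2,R) = op(op(pair(L,c),pair(k,e)),W),  op(6,q(L)) = op(6,W).
Decompose op/2: Y2 = op(pair(L,c),pair(k,e)),  R = W.
Bind Y2 := op(pair(L,c),pair(k,e)); no other remaining equation mentions Y2.
Bind R := W; substituting into the one remaining equation that mentions R gives: mk(mk(W,Y1),L) = mk(mk(P,k),q(e)).
Decompose op/2: 6 = 6,  q(L) = W.
Delete trivial equation 6 = 6.
Bind W := q(L); substituting into the remaining equation gives: mk(mk(q(L),Y1),L) = mk(mk(P,k),q(e)). Substituting into the earlier binding gives R := q(L).
Decompose mk/2: mk(q(L),Y1) = mk(P,k),  L = q(e).
Decompose mk/2: q(L) = P,  Y1 = k.
Bind P := q(L); no other remaining equation mentions P. Substituting into the earlier bindings gives Y := op(q(L),q(k)), B := op(q(L),q(k)).
Bind Y1 := k; no other remaining equation mentions Y1.
Bind L := q(e). Substituting into the earlier bindings gives Y := op(q(q(e)),q(k)), B := op(q(q(e)),q(k)), Y2 := op(pair(q(e),c),pair(k,e)), R := q(q(e)), W := q(q(e)), P := q(q(e)).
MGU = { Y ↦ op(q(q(e)),q(k)), B ↦ op(q(q(e)),q(k)), Z ↦ e, Y2 ↦ op(pair(q(e),c),pair(k,e)), R ↦ q(q(e)), W ↦ q(q(e)), P ↦ q(q(e)), Y1 ↦ k, L ↦ q(e) }, so W ↦ q(q(e)).

q(q(e))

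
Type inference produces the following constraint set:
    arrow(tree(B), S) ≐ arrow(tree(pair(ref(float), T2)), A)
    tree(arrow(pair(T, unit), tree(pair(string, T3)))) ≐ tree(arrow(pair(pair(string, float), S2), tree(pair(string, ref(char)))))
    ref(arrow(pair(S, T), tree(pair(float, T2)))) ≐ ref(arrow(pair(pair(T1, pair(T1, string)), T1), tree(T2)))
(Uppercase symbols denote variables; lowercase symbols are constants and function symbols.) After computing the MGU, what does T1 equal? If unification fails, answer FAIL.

FAIL

Decompose arrow/2: tree(B) ≐ tree(pair(ref(float), T2)),  S ≐ A.
Decompose tree/1: B ≐ pair(ref(float), T2).
Bind B := pair(ref(float), T2); no other remaining equation mentions B.
Bind S := A; substituting into the one remaining equation that mentions S gives: ref(arrow(pair(A, T), tree(pair(float, T2)))) ≐ ref(arrow(pair(pair(T1, pair(T1, string)), T1), tree(T2))).
Decompose tree/1: arrow(pair(T, unit), tree(pair(string, T3))) ≐ arrow(pair(pair(string, float), S2), tree(pair(string, ref(char)))).
Decompose arrow/2: pair(T, unit) ≐ pair(pair(string, float), S2),  tree(pair(string, T3)) ≐ tree(pair(string, ref(char))).
Decompose pair/2: T ≐ pair(string, float),  unit ≐ S2.
Bind T := pair(string, float); substituting into the one remaining equation that mentions T gives: ref(arrow(pair(A, pair(string, float)), tree(pair(float, T2)))) ≐ ref(arrow(pair(pair(T1, pair(T1, string)), T1), tree(T2))).
Bind S2 := unit; no other remaining equation mentions S2.
Decompose tree/1: pair(string, T3) ≐ pair(string, ref(char)).
Decompose pair/2: string ≐ string,  T3 ≐ ref(char).
Delete trivial equation string ≐ string.
Bind T3 := ref(char); no other remaining equation mentions T3.
Decompose ref/1: arrow(pair(A, pair(string, float)), tree(pair(float, T2))) ≐ arrow(pair(pair(T1, pair(T1, string)), T1), tree(T2)).
Decompose arrow/2: pair(A, pair(string, float)) ≐ pair(pair(T1, pair(T1, string)), T1),  tree(pair(float, T2)) ≐ tree(T2).
Decompose pair/2: A ≐ pair(T1, pair(T1, string)),  pair(string, float) ≐ T1.
Bind A := pair(T1, pair(T1, string)); no other remaining equation mentions A. Substituting into the earlier binding gives S := pair(T1, pair(T1, string)).
Bind T1 := pair(string, float); no other remaining equation mentions T1. Substituting into the earlier bindings gives S := pair(pair(string, float), pair(pair(string, float), string)), A := pair(pair(string, float), pair(pair(string, float), string)).
Decompose tree/1: pair(float, T2) ≐ T2.
Occurs check fails: T2 occurs in pair(float, T2); the equation T2 ≐ pair(float, T2) has no finite solution.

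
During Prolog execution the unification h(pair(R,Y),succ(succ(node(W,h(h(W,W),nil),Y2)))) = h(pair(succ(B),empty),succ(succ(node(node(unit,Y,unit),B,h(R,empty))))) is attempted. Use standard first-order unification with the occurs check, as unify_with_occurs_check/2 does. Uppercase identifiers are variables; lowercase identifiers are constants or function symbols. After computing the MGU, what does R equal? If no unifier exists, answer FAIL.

Decompose h/2: pair(R,Y) = pair(succ(B),empty),  succ(succ(node(W,h(h(W,W),nil),Y2))) = succ(succ(node(node(unit,Y,unit),B,h(R,empty)))).
Decompose pair/2: R = succ(B),  Y = empty.
Bind R := succ(B); substituting into the one remaining equation that mentions R gives: succ(succ(node(W,h(h(W,W),nil),Y2))) = succ(succ(node(node(unit,Y,unit),B,h(succ(B),empty)))).
Bind Y := empty; substituting into the remaining equation gives: succ(succ(node(W,h(h(W,W),nil),Y2))) = succ(succ(node(node(unit,empty,unit),B,h(succ(B),empty)))).
Decompose succ/1: succ(node(W,h(h(W,W),nil),Y2)) = succ(node(node(unit,empty,unit),B,h(succ(B),empty))).
Decompose succ/1: node(W,h(h(W,W),nil),Y2) = node(node(unit,empty,unit),B,h(succ(B),empty)).
Decompose node/3: W = node(unit,empty,unit),  h(h(W,W),nil) = B,  Y2 = h(succ(B),empty).
Bind W := node(unit,empty,unit); substituting into the one remaining equation that mentions W gives: h(h(node(unit,empty,unit),node(unit,empty,unit)),nil) = B.
Bind B := h(h(node(unit,empty,unit),node(unit,empty,unit)),nil); substituting into the remaining equation gives: Y2 = h(succ(h(h(node(unit,empty,unit),node(unit,empty,unit)),nil)),empty). Substituting into the earlier binding gives R := succ(h(h(node(unit,empty,unit),node(unit,empty,unit)),nil)).
Bind Y2 := h(succ(h(h(node(unit,empty,unit),node(unit,empty,unit)),nil)),empty).
MGU = { R -> succ(h(h(node(unit,empty,unit),node(unit,empty,unit)),nil)), Y -> empty, W -> node(unit,empty,unit), B -> h(h(node(unit,empty,unit),node(unit,empty,unit)),nil), Y2 -> h(succ(h(h(node(unit,empty,unit),node(unit,empty,unit)),nil)),empty) }, so R -> succ(h(h(node(unit,empty,unit),node(unit,empty,unit)),nil)).

succ(h(h(node(unit,empty,unit),node(unit,empty,unit)),nil))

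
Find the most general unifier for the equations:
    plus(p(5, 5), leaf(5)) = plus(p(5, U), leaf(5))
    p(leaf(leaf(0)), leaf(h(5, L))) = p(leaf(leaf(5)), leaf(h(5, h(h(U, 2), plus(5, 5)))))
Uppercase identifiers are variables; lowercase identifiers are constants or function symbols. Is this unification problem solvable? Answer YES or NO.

NO

Decompose plus/2: p(5, 5) = p(5, U),  leaf(5) = leaf(5).
Decompose p/2: 5 = 5,  5 = U.
Delete trivial equation 5 = 5.
Bind U := 5; substituting into the one remaining equation that mentions U gives: p(leaf(leaf(0)), leaf(h(5, L))) = p(leaf(leaf(5)), leaf(h(5, h(h(5, 2), plus(5, 5))))).
Delete trivial equation leaf(5) = leaf(5).
Decompose p/2: leaf(leaf(0)) = leaf(leaf(5)),  leaf(h(5, L)) = leaf(h(5, h(h(5, 2), plus(5, 5)))).
Decompose leaf/1: leaf(0) = leaf(5).
Decompose leaf/1: 0 = 5.
Clash: constants 0 and 5 differ; no unifier exists.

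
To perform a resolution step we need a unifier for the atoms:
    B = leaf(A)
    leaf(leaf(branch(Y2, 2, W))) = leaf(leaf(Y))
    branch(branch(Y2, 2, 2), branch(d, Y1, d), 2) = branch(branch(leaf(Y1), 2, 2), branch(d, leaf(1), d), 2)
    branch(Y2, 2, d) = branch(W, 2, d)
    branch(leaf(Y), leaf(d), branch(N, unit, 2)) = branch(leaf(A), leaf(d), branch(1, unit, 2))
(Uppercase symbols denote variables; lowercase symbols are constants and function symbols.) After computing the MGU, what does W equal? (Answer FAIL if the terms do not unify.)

Bind B := leaf(A); no other remaining equation mentions B.
Decompose leaf/1: leaf(branch(Y2, 2, W)) = leaf(Y).
Decompose leaf/1: branch(Y2, 2, W) = Y.
Bind Y := branch(Y2, 2, W); substituting into the one remaining equation that mentions Y gives: branch(leaf(branch(Y2, 2, W)), leaf(d), branch(N, unit, 2)) = branch(leaf(A), leaf(d), branch(1, unit, 2)).
Decompose branch/3: branch(Y2, 2, 2) = branch(leaf(Y1), 2, 2),  branch(d, Y1, d) = branch(d, leaf(1), d),  2 = 2.
Decompose branch/3: Y2 = leaf(Y1),  2 = 2,  2 = 2.
Bind Y2 := leaf(Y1); substituting into the 2 remaining equations that mention Y2 gives: branch(leaf(Y1), 2, d) = branch(W, 2, d),  branch(leaf(branch(leaf(Y1), 2, W)), leaf(d), branch(N, unit, 2)) = branch(leaf(A), leaf(d), branch(1, unit, 2)). Substituting into the earlier binding gives Y := branch(leaf(Y1), 2, W).
Delete trivial equation 2 = 2.
Delete trivial equation 2 = 2.
Decompose branch/3: d = d,  Y1 = leaf(1),  d = d.
Delete trivial equation d = d.
Bind Y1 := leaf(1); substituting into the 2 remaining equations that mention Y1 gives: branch(leaf(leaf(1)), 2, d) = branch(W, 2, d),  branch(leaf(branch(leaf(leaf(1)), 2, W)), leaf(d), branch(N, unit, 2)) = branch(leaf(A), leaf(d), branch(1, unit, 2)). Substituting into the earlier bindings gives Y := branch(leaf(leaf(1)), 2, W), Y2 := leaf(leaf(1)).
Delete trivial equation d = d.
Delete trivial equation 2 = 2.
Decompose branch/3: leaf(leaf(1)) = W,  2 = 2,  d = d.
Bind W := leaf(leaf(1)); substituting into the one remaining equation that mentions W gives: branch(leaf(branch(leaf(leaf(1)), 2, leaf(leaf(1)))), leaf(d), branch(N, unit, 2)) = branch(leaf(A), leaf(d), branch(1, unit, 2)). Substituting into the earlier binding gives Y := branch(leaf(leaf(1)), 2, leaf(leaf(1))).
Delete trivial equation 2 = 2.
Delete trivial equation d = d.
Decompose branch/3: leaf(branch(leaf(leaf(1)), 2, leaf(leaf(1)))) = leaf(A),  leaf(d) = leaf(d),  branch(N, unit, 2) = branch(1, unit, 2).
Decompose leaf/1: branch(leaf(leaf(1)), 2, leaf(leaf(1))) = A.
Bind A := branch(leaf(leaf(1)), 2, leaf(leaf(1))); no other remaining equation mentions A. Substituting into the earlier binding gives B := leaf(branch(leaf(leaf(1)), 2, leaf(leaf(1)))).
Delete trivial equation leaf(d) = leaf(d).
Decompose branch/3: N = 1,  unit = unit,  2 = 2.
Bind N := 1; no other remaining equation mentions N.
Delete trivial equation unit = unit.
Delete trivial equation 2 = 2.
MGU = { B -> leaf(branch(leaf(leaf(1)), 2, leaf(leaf(1)))), Y -> branch(leaf(leaf(1)), 2, leaf(leaf(1))), Y2 -> leaf(leaf(1)), Y1 -> leaf(1), W -> leaf(leaf(1)), A -> branch(leaf(leaf(1)), 2, leaf(leaf(1))), N -> 1 }, so W -> leaf(leaf(1)).

leaf(leaf(1))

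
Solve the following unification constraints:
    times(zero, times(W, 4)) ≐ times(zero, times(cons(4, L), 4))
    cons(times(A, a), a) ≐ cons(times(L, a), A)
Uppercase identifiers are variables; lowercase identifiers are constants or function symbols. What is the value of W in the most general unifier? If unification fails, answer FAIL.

cons(4, a)

Decompose times/2: zero ≐ zero,  times(W, 4) ≐ times(cons(4, L), 4).
Delete trivial equation zero ≐ zero.
Decompose times/2: W ≐ cons(4, L),  4 ≐ 4.
Bind W := cons(4, L); no other remaining equation mentions W.
Delete trivial equation 4 ≐ 4.
Decompose cons/2: times(A, a) ≐ times(L, a),  a ≐ A.
Decompose times/2: A ≐ L,  a ≐ a.
Bind A := L; substituting into the one remaining equation that mentions A gives: a ≐ L.
Delete trivial equation a ≐ a.
Bind L := a. Substituting into the earlier bindings gives W := cons(4, a), A := a.
MGU = { W ↦ cons(4, a), A ↦ a, L ↦ a }, so W ↦ cons(4, a).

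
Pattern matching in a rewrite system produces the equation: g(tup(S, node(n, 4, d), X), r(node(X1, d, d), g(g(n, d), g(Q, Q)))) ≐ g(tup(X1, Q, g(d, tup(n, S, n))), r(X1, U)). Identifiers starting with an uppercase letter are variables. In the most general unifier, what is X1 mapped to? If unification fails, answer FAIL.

Decompose g/2: tup(S, node(n, 4, d), X) ≐ tup(X1, Q, g(d, tup(n, S, n))),  r(node(X1, d, d), g(g(n, d), g(Q, Q))) ≐ r(X1, U).
Decompose tup/3: S ≐ X1,  node(n, 4, d) ≐ Q,  X ≐ g(d, tup(n, S, n)).
Bind S := X1; substituting into the one remaining equation that mentions S gives: X ≐ g(d, tup(n, X1, n)).
Bind Q := node(n, 4, d); substituting into the one remaining equation that mentions Q gives: r(node(X1, d, d), g(g(n, d), g(node(n, 4, d), node(n, 4, d)))) ≐ r(X1, U).
Bind X := g(d, tup(n, X1, n)); no other remaining equation mentions X.
Decompose r/2: node(X1, d, d) ≐ X1,  g(g(n, d), g(node(n, 4, d), node(n, 4, d))) ≐ U.
Occurs check fails: X1 occurs in node(X1, d, d); the equation X1 ≐ node(X1, d, d) has no finite solution.

FAIL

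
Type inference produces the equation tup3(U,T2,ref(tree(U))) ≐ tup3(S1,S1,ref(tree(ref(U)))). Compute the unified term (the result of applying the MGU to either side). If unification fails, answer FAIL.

FAIL

Decompose tup3/3: U ≐ S1,  T2 ≐ S1,  ref(tree(U)) ≐ ref(tree(ref(U))).
Bind U := S1; substituting into the one remaining equation that mentions U gives: ref(tree(S1)) ≐ ref(tree(ref(S1))).
Bind T2 := S1; no other remaining equation mentions T2.
Decompose ref/1: tree(S1) ≐ tree(ref(S1)).
Decompose tree/1: S1 ≐ ref(S1).
Occurs check fails: S1 occurs in ref(S1); the equation S1 ≐ ref(S1) has no finite solution.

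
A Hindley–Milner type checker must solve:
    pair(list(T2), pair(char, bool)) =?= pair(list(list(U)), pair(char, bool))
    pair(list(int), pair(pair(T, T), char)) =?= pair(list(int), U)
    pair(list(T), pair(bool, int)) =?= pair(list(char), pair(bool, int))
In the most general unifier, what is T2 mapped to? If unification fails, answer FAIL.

Decompose pair/2: list(T2) =?= list(list(U)),  pair(char, bool) =?= pair(char, bool).
Decompose list/1: T2 =?= list(U).
Bind T2 := list(U); no other remaining equation mentions T2.
Delete trivial equation pair(char, bool) =?= pair(char, bool).
Decompose pair/2: list(int) =?= list(int),  pair(pair(T, T), char) =?= U.
Delete trivial equation list(int) =?= list(int).
Bind U := pair(pair(T, T), char); no other remaining equation mentions U. Substituting into the earlier binding gives T2 := list(pair(pair(T, T), char)).
Decompose pair/2: list(T) =?= list(char),  pair(bool, int) =?= pair(bool, int).
Decompose list/1: T =?= char.
Bind T := char; no other remaining equation mentions T. Substituting into the earlier bindings gives T2 := list(pair(pair(char, char), char)), U := pair(pair(char, char), char).
Delete trivial equation pair(bool, int) =?= pair(bool, int).
MGU = { T2 -> list(pair(pair(char, char), char)), U -> pair(pair(char, char), char), T -> char }, so T2 -> list(pair(pair(char, char), char)).

list(pair(pair(char, char), char))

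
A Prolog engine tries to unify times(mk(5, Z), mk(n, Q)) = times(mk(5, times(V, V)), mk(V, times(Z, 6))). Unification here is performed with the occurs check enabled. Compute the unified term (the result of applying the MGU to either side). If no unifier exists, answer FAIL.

times(mk(5, times(n, n)), mk(n, times(times(n, n), 6)))

Decompose times/2: mk(5, Z) = mk(5, times(V, V)),  mk(n, Q) = mk(V, times(Z, 6)).
Decompose mk/2: 5 = 5,  Z = times(V, V).
Delete trivial equation 5 = 5.
Bind Z := times(V, V); substituting into the remaining equation gives: mk(n, Q) = mk(V, times(times(V, V), 6)).
Decompose mk/2: n = V,  Q = times(times(V, V), 6).
Bind V := n; substituting into the remaining equation gives: Q = times(times(n, n), 6). Substituting into the earlier binding gives Z := times(n, n).
Bind Q := times(times(n, n), 6).
Applying the MGU to either side gives times(mk(5, times(n, n)), mk(n, times(times(n, n), 6))).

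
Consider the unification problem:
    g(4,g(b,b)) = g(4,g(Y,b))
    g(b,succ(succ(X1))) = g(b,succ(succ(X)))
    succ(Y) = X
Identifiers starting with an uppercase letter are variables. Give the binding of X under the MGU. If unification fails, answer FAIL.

succ(b)

Decompose g/2: 4 = 4,  g(b,b) = g(Y,b).
Delete trivial equation 4 = 4.
Decompose g/2: b = Y,  b = b.
Bind Y := b; substituting into the one remaining equation that mentions Y gives: succ(b) = X.
Delete trivial equation b = b.
Decompose g/2: b = b,  succ(succ(X1)) = succ(succ(X)).
Delete trivial equation b = b.
Decompose succ/1: succ(X1) = succ(X).
Decompose succ/1: X1 = X.
Bind X1 := X; no other remaining equation mentions X1.
Bind X := succ(b). Substituting into the earlier binding gives X1 := succ(b).
MGU = { Y -> b, X1 -> succ(b), X -> succ(b) }, so X -> succ(b).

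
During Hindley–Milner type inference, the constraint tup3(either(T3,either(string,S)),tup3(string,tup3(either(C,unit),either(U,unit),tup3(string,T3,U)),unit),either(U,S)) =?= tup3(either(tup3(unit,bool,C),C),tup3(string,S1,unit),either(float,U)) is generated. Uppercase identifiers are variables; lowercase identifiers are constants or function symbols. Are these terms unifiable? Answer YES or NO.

Decompose tup3/3: either(T3,either(string,S)) =?= either(tup3(unit,bool,C),C),  tup3(string,tup3(either(C,unit),either(U,unit),tup3(string,T3,U)),unit) =?= tup3(string,S1,unit),  either(U,S) =?= either(float,U).
Decompose either/2: T3 =?= tup3(unit,bool,C),  either(string,S) =?= C.
Bind T3 := tup3(unit,bool,C); substituting into the one remaining equation that mentions T3 gives: tup3(string,tup3(either(C,unit),either(U,unit),tup3(string,tup3(unit,bool,C),U)),unit) =?= tup3(string,S1,unit).
Bind C := either(string,S); substituting into the one remaining equation that mentions C gives: tup3(string,tup3(either(either(string,S),unit),either(U,unit),tup3(string,tup3(unit,bool,either(string,S)),U)),unit) =?= tup3(string,S1,unit). Substituting into the earlier binding gives T3 := tup3(unit,bool,either(string,S)).
Decompose tup3/3: string =?= string,  tup3(either(either(string,S),unit),either(U,unit),tup3(string,tup3(unit,bool,either(string,S)),U)) =?= S1,  unit =?= unit.
Delete trivial equation string =?= string.
Bind S1 := tup3(either(either(string,S),unit),either(U,unit),tup3(string,tup3(unit,bool,either(string,S)),U)); no other remaining equation mentions S1.
Delete trivial equation unit =?= unit.
Decompose either/2: U =?= float,  S =?= U.
Bind U := float; substituting into the remaining equation gives: S =?= float. Substituting into the earlier binding gives S1 := tup3(either(either(string,S),unit),either(float,unit),tup3(string,tup3(unit,bool,either(string,S)),float)).
Bind S := float. Substituting into the earlier bindings gives T3 := tup3(unit,bool,either(string,float)), C := either(string,float), S1 := tup3(either(either(string,float),unit),either(float,unit),tup3(string,tup3(unit,bool,either(string,float)),float)).
No equations remain and no clash or occurs-check failure arose, so a unifier exists.

YES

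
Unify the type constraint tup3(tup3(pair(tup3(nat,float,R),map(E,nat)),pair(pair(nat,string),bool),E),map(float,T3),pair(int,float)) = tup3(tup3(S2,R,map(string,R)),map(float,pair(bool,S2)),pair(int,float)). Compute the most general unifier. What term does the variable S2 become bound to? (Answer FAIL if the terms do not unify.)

Decompose tup3/3: tup3(pair(tup3(nat,float,R),map(E,nat)),pair(pair(nat,string),bool),E) = tup3(S2,R,map(string,R)),  map(float,T3) = map(float,pair(bool,S2)),  pair(int,float) = pair(int,float).
Decompose tup3/3: pair(tup3(nat,float,R),map(E,nat)) = S2,  pair(pair(nat,string),bool) = R,  E = map(string,R).
Bind S2 := pair(tup3(nat,float,R),map(E,nat)); substituting into the one remaining equation that mentions S2 gives: map(float,T3) = map(float,pair(bool,pair(tup3(nat,float,R),map(E,nat)))).
Bind R := pair(pair(nat,string),bool); substituting into the 2 remaining equations that mention R gives: E = map(string,pair(pair(nat,string),bool)),  map(float,T3) = map(float,pair(bool,pair(tup3(nat,float,pair(pair(nat,string),bool)),map(E,nat)))). Substituting into the earlier binding gives S2 := pair(tup3(nat,float,pair(pair(nat,string),bool)),map(E,nat)).
Bind E := map(string,pair(pair(nat,string),bool)); substituting into the one remaining equation that mentions E gives: map(float,T3) = map(float,pair(bool,pair(tup3(nat,float,pair(pair(nat,string),bool)),map(map(string,pair(pair(nat,string),bool)),nat)))). Substituting into the earlier binding gives S2 := pair(tup3(nat,float,pair(pair(nat,string),bool)),map(map(string,pair(pair(nat,string),bool)),nat)).
Decompose map/2: float = float,  T3 = pair(bool,pair(tup3(nat,float,pair(pair(nat,string),bool)),map(map(string,pair(pair(nat,string),bool)),nat))).
Delete trivial equation float = float.
Bind T3 := pair(bool,pair(tup3(nat,float,pair(pair(nat,string),bool)),map(map(string,pair(pair(nat,string),bool)),nat))); no other remaining equation mentions T3.
Delete trivial equation pair(int,float) = pair(int,float).
MGU = { S2 -> pair(tup3(nat,float,pair(pair(nat,string),bool)),map(map(string,pair(pair(nat,string),bool)),nat)), R -> pair(pair(nat,string),bool), E -> map(string,pair(pair(nat,string),bool)), T3 -> pair(bool,pair(tup3(nat,float,pair(pair(nat,string),bool)),map(map(string,pair(pair(nat,string),bool)),nat))) }, so S2 -> pair(tup3(nat,float,pair(pair(nat,string),bool)),map(map(string,pair(pair(nat,string),bool)),nat)).

pair(tup3(nat,float,pair(pair(nat,string),bool)),map(map(string,pair(pair(nat,string),bool)),nat))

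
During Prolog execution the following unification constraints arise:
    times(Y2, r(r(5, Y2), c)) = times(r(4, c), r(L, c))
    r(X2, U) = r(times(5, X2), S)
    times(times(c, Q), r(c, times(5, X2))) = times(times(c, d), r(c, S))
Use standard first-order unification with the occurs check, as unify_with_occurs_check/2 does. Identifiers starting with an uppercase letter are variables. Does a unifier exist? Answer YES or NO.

Decompose times/2: Y2 = r(4, c),  r(r(5, Y2), c) = r(L, c).
Bind Y2 := r(4, c); substituting into the one remaining equation that mentions Y2 gives: r(r(5, r(4, c)), c) = r(L, c).
Decompose r/2: r(5, r(4, c)) = L,  c = c.
Bind L := r(5, r(4, c)); no other remaining equation mentions L.
Delete trivial equation c = c.
Decompose r/2: X2 = times(5, X2),  U = S.
Occurs check fails: X2 occurs in times(5, X2); the equation X2 = times(5, X2) has no finite solution.

NO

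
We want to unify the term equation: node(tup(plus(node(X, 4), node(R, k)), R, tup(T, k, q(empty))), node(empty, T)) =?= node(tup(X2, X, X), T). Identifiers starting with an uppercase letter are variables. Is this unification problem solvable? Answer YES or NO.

NO

Decompose node/2: tup(plus(node(X, 4), node(R, k)), R, tup(T, k, q(empty))) =?= tup(X2, X, X),  node(empty, T) =?= T.
Decompose tup/3: plus(node(X, 4), node(R, k)) =?= X2,  R =?= X,  tup(T, k, q(empty)) =?= X.
Bind X2 := plus(node(X, 4), node(R, k)); no other remaining equation mentions X2.
Bind R := X; no other remaining equation mentions R. Substituting into the earlier binding gives X2 := plus(node(X, 4), node(X, k)).
Bind X := tup(T, k, q(empty)); no other remaining equation mentions X. Substituting into the earlier bindings gives X2 := plus(node(tup(T, k, q(empty)), 4), node(tup(T, k, q(empty)), k)), R := tup(T, k, q(empty)).
Occurs check fails: T occurs in node(empty, T); the equation T =?= node(empty, T) has no finite solution.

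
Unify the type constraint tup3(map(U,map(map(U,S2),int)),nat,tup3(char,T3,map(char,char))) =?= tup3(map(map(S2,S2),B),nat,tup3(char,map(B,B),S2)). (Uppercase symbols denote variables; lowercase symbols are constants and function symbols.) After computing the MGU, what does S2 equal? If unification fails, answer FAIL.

Decompose tup3/3: map(U,map(map(U,S2),int)) =?= map(map(S2,S2),B),  nat =?= nat,  tup3(char,T3,map(char,char)) =?= tup3(char,map(B,B),S2).
Decompose map/2: U =?= map(S2,S2),  map(map(U,S2),int) =?= B.
Bind U := map(S2,S2); substituting into the one remaining equation that mentions U gives: map(map(map(S2,S2),S2),int) =?= B.
Bind B := map(map(map(S2,S2),S2),int); substituting into the one remaining equation that mentions B gives: tup3(char,T3,map(char,char)) =?= tup3(char,map(map(map(map(S2,S2),S2),int),map(map(map(S2,S2),S2),int)),S2).
Delete trivial equation nat =?= nat.
Decompose tup3/3: char =?= char,  T3 =?= map(map(map(map(S2,S2),S2),int),map(map(map(S2,S2),S2),int)),  map(char,char) =?= S2.
Delete trivial equation char =?= char.
Bind T3 := map(map(map(map(S2,S2),S2),int),map(map(map(S2,S2),S2),int)); no other remaining equation mentions T3.
Bind S2 := map(char,char). Substituting into the earlier bindings gives U := map(map(char,char),map(char,char)), B := map(map(map(map(char,char),map(char,char)),map(char,char)),int), T3 := map(map(map(map(map(char,char),map(char,char)),map(char,char)),int),map(map(map(map(char,char),map(char,char)),map(char,char)),int)).
MGU = { U ↦ map(map(char,char),map(char,char)), B ↦ map(map(map(map(char,char),map(char,char)),map(char,char)),int), T3 ↦ map(map(map(map(map(char,char),map(char,char)),map(char,char)),int),map(map(map(map(char,char),map(char,char)),map(char,char)),int)), S2 ↦ map(char,char) }, so S2 ↦ map(char,char).

map(char,char)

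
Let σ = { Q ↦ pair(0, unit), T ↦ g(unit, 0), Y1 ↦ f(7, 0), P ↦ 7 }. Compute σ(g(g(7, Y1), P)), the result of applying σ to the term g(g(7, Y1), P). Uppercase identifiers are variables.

g(g(7, f(7, 0)), 7)

Replace each occurrence of Y1 with f(7, 0).
Replace each occurrence of P with 7.
Result: g(g(7, f(7, 0)), 7).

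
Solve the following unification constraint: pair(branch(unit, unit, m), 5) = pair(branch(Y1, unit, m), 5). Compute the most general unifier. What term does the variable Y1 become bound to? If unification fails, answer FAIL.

unit

Decompose pair/2: branch(unit, unit, m) = branch(Y1, unit, m),  5 = 5.
Decompose branch/3: unit = Y1,  unit = unit,  m = m.
Bind Y1 := unit; no other remaining equation mentions Y1.
Delete trivial equation unit = unit.
Delete trivial equation m = m.
Delete trivial equation 5 = 5.
MGU = { Y1 ↦ unit }, so Y1 ↦ unit.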